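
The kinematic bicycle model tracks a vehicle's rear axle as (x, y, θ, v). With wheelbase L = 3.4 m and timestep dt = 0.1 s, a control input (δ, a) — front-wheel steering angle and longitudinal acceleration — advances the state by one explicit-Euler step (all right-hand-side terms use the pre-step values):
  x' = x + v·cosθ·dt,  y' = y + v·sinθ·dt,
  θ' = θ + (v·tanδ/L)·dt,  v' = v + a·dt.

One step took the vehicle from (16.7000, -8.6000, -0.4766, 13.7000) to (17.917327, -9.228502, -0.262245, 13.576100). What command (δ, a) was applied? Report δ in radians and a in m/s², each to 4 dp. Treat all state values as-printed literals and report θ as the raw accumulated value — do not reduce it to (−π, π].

a = (v'−v)/dt = (-0.123900)/0.1 = -1.2390
Δθ = θ'−θ = 0.214355;  (v·dt/L) = 13.7000·0.1/3.4 = 0.402941
tan δ = Δθ·L/(v·dt) = 0.531976  →  δ = 0.4889

δ = 0.4889, a = -1.2390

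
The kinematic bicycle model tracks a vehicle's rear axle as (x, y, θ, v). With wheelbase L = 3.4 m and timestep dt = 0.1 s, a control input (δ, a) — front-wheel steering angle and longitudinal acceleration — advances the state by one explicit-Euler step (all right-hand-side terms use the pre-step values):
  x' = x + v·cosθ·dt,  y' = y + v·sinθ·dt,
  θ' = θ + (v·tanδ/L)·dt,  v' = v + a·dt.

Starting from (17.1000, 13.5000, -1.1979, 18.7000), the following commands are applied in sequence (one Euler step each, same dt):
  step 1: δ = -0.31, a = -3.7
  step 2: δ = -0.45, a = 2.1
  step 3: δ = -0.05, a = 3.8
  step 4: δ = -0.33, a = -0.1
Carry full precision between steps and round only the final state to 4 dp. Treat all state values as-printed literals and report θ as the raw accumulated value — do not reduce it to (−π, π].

(17.8496, 6.2265, -1.8524, 18.9100)

after step 1 (δ=-0.31, a=-3.7): (17.781268, 11.758514, -1.374080, 18.330000)
after step 2 (δ=-0.45, a=2.1): (18.139527, 9.960866, -1.634504, 18.540000)
after step 3 (δ=-0.05, a=3.8): (18.021494, 8.110627, -1.661791, 18.920000)
after step 4 (δ=-0.33, a=-0.1): (17.849569, 6.226454, -1.852396, 18.910000)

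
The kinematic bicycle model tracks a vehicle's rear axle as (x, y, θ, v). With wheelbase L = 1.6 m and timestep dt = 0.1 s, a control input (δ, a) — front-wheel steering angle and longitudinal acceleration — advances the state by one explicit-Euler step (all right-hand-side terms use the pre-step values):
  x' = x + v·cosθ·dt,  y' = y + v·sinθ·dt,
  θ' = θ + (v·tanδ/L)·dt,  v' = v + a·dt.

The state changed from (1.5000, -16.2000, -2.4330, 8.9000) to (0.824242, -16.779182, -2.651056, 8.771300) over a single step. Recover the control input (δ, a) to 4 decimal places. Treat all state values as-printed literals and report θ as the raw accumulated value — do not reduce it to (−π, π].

a = (v'−v)/dt = (-0.128700)/0.1 = -1.2870
Δθ = θ'−θ = -0.218056;  (v·dt/L) = 8.9000·0.1/1.6 = 0.556250
tan δ = Δθ·L/(v·dt) = -0.392011  →  δ = -0.3736

δ = -0.3736, a = -1.2870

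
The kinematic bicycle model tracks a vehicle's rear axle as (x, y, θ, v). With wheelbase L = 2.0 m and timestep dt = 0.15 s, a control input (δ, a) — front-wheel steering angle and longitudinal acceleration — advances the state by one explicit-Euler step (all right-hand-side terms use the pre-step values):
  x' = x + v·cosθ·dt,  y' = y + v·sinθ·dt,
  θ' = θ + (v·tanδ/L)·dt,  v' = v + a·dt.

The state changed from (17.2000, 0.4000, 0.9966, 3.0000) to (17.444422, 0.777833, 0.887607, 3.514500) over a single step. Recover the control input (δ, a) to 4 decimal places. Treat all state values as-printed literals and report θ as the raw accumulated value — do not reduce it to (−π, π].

δ = -0.4511, a = 3.4300

a = (v'−v)/dt = (0.514500)/0.15 = 3.4300
Δθ = θ'−θ = -0.108993;  (v·dt/L) = 3.0000·0.15/2.0 = 0.225000
tan δ = Δθ·L/(v·dt) = -0.484413  →  δ = -0.4511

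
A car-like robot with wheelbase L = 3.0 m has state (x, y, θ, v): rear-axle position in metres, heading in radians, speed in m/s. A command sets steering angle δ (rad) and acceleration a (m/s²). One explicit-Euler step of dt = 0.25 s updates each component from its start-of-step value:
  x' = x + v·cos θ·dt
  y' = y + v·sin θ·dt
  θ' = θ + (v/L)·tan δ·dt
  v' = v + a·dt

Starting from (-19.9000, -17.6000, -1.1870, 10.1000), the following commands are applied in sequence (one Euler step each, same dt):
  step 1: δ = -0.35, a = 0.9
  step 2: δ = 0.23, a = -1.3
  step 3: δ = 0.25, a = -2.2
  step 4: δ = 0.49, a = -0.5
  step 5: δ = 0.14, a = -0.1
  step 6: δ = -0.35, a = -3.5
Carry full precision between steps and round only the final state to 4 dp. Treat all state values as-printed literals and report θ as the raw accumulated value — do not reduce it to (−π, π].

after step 1 (δ=-0.35, a=0.9): (-18.954531, -19.941306, -1.494232, 10.325000)
after step 2 (δ=0.23, a=-1.3): (-18.757093, -22.514994, -1.292771, 10.000000)
after step 3 (δ=0.25, a=-2.2): (-18.070951, -24.918992, -1.079987, 9.450000)
after step 4 (δ=0.49, a=-0.5): (-16.957409, -27.002603, -0.659943, 9.325000)
after step 5 (δ=0.14, a=-0.1): (-15.115659, -28.431827, -0.550435, 9.300000)
after step 6 (δ=-0.35, a=-3.5): (-13.134069, -29.647937, -0.833332, 8.425000)

(-13.1341, -29.6479, -0.8333, 8.4250)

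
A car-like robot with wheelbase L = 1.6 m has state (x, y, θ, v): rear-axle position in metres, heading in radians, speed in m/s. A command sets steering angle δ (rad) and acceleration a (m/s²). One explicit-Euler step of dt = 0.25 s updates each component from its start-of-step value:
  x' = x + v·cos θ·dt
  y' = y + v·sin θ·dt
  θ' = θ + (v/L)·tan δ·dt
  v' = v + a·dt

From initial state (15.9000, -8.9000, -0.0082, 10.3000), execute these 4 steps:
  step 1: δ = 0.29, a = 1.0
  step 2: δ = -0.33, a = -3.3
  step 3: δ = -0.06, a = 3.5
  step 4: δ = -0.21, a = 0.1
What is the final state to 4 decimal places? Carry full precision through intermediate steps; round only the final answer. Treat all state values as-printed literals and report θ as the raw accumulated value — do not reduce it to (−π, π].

after step 1 (δ=0.29, a=1.0): (18.474913, -8.921115, 0.472058, 10.550000)
after step 2 (δ=-0.33, a=-3.3): (20.823961, -7.721790, -0.092573, 9.725000)
after step 3 (δ=-0.06, a=3.5): (23.244801, -7.946536, -0.183854, 10.600000)
after step 4 (δ=-0.21, a=0.1): (25.850139, -8.431010, -0.536871, 10.625000)

(25.8501, -8.4310, -0.5369, 10.6250)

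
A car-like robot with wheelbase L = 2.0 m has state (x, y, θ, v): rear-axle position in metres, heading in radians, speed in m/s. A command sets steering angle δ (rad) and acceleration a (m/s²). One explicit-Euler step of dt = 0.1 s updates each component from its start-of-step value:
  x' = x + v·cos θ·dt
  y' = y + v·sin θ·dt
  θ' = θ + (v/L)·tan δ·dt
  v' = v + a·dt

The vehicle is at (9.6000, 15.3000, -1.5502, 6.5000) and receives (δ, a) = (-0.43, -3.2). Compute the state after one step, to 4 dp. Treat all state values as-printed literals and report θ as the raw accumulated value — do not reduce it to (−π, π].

(9.6134, 14.6501, -1.6993, 6.1800)

x' = 9.6000 + 6.5000·cos(-1.5502)·0.1 = 9.6134
y' = 15.3000 + 6.5000·sin(-1.5502)·0.1 = 14.6501
θ' = -1.5502 + (6.5000/2.0)·tan(-0.43)·0.1 = -1.6993
v' = 6.5000 − 3.2000·0.1 = 6.1800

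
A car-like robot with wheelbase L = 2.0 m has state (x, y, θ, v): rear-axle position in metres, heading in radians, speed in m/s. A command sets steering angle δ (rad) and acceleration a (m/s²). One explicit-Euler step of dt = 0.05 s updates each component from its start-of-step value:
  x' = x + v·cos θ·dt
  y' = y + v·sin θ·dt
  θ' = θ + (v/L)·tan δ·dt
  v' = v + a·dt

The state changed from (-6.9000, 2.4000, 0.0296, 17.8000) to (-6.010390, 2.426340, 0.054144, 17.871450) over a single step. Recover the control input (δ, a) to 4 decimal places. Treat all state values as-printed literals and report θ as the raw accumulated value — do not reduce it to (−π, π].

δ = 0.0551, a = 1.4290

a = (v'−v)/dt = (0.071450)/0.05 = 1.4290
Δθ = θ'−θ = 0.024544;  (v·dt/L) = 17.8000·0.05/2.0 = 0.445000
tan δ = Δθ·L/(v·dt) = 0.055155  →  δ = 0.0551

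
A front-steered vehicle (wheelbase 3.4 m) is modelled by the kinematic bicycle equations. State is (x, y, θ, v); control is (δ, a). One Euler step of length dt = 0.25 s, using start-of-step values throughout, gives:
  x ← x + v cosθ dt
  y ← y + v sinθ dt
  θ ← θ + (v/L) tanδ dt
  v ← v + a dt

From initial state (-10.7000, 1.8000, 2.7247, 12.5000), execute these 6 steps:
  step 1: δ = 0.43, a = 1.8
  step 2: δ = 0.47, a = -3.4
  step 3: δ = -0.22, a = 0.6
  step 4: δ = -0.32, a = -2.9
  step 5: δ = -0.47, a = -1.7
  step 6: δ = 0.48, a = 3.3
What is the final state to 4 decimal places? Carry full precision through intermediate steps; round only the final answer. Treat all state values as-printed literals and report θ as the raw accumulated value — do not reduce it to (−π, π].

(-27.7937, 1.9646, 3.1269, 11.9250)

after step 1 (δ=0.43, a=1.8): (-13.557349, 3.065379, 3.146227, 12.950000)
after step 2 (δ=0.47, a=-3.4): (-16.794814, 3.050376, 3.629915, 12.100000)
after step 3 (δ=-0.22, a=0.6): (-19.466256, 1.631213, 3.430959, 12.250000)
after step 4 (δ=-0.32, a=-2.9): (-22.401432, 0.757343, 3.132465, 11.525000)
after step 5 (δ=-0.47, a=-1.7): (-25.282562, 0.783642, 2.702001, 11.100000)
after step 6 (δ=0.48, a=3.3): (-27.793730, 1.964597, 3.126912, 11.925000)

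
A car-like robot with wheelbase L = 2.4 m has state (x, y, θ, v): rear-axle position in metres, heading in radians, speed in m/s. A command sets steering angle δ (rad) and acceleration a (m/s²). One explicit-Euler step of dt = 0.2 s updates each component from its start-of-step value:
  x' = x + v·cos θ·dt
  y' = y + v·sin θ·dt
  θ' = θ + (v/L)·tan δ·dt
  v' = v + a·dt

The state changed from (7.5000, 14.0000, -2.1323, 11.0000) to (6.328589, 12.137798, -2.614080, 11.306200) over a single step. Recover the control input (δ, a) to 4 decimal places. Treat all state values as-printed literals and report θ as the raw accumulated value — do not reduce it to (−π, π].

δ = -0.4839, a = 1.5310

a = (v'−v)/dt = (0.306200)/0.2 = 1.5310
Δθ = θ'−θ = -0.481780;  (v·dt/L) = 11.0000·0.2/2.4 = 0.916667
tan δ = Δθ·L/(v·dt) = -0.525578  →  δ = -0.4839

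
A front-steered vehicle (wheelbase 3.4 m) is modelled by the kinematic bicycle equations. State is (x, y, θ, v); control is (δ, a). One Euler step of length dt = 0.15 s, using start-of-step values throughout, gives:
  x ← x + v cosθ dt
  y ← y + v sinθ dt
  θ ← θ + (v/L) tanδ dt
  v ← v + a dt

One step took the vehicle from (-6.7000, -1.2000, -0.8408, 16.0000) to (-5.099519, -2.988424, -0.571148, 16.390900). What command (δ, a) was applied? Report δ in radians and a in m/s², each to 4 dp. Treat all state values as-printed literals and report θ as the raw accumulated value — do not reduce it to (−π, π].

δ = 0.3649, a = 2.6060

a = (v'−v)/dt = (0.390900)/0.15 = 2.6060
Δθ = θ'−θ = 0.269652;  (v·dt/L) = 16.0000·0.15/3.4 = 0.705882
tan δ = Δθ·L/(v·dt) = 0.382007  →  δ = 0.3649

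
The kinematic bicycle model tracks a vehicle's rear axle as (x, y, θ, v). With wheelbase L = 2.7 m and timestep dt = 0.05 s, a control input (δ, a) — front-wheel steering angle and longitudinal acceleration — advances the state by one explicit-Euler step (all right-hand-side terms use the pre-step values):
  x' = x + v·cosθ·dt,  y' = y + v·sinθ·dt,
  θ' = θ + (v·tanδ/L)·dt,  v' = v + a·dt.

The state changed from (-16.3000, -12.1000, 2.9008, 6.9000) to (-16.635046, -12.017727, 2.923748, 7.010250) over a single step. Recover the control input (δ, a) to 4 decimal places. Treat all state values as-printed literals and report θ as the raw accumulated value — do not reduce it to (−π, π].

a = (v'−v)/dt = (0.110250)/0.05 = 2.2050
Δθ = θ'−θ = 0.022948;  (v·dt/L) = 6.9000·0.05/2.7 = 0.127778
tan δ = Δθ·L/(v·dt) = 0.179593  →  δ = 0.1777

δ = 0.1777, a = 2.2050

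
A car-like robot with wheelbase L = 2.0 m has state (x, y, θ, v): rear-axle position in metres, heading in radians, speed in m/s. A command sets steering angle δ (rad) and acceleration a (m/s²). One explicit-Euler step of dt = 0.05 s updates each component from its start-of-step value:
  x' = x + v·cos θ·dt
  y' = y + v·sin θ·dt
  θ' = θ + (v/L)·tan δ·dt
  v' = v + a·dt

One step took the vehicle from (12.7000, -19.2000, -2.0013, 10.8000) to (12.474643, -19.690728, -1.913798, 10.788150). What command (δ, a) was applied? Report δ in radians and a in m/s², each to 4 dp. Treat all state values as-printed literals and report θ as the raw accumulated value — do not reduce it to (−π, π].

a = (v'−v)/dt = (-0.011850)/0.05 = -0.2370
Δθ = θ'−θ = 0.087502;  (v·dt/L) = 10.8000·0.05/2.0 = 0.270000
tan δ = Δθ·L/(v·dt) = 0.324081  →  δ = 0.3134

δ = 0.3134, a = -0.2370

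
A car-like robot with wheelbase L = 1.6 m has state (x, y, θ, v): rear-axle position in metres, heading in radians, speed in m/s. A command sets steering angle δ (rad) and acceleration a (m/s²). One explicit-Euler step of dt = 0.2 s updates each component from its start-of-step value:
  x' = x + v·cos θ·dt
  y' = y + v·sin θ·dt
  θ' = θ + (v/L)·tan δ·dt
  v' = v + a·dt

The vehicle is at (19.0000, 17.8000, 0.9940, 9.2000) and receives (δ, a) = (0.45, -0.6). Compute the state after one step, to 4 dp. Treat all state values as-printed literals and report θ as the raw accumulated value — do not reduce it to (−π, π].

(20.0034, 19.3423, 1.5495, 9.0800)

x' = 19.0000 + 9.2000·cos(0.9940)·0.2 = 20.0034
y' = 17.8000 + 9.2000·sin(0.9940)·0.2 = 19.3423
θ' = 0.9940 + (9.2000/1.6)·tan(0.45)·0.2 = 1.5495
v' = 9.2000 − 0.6000·0.2 = 9.0800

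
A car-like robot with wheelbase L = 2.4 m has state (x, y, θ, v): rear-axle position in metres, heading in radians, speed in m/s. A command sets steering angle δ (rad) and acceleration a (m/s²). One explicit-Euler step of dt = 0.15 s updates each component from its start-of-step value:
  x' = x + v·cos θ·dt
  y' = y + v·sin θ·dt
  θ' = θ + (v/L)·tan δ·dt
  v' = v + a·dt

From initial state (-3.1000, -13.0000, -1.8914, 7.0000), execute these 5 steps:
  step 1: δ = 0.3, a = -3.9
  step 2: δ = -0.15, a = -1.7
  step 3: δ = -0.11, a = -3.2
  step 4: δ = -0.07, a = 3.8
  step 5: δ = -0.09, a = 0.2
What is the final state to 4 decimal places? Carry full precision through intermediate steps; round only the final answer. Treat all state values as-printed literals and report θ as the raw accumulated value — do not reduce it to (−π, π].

after step 1 (δ=0.3, a=-3.9): (-3.430897, -13.996498, -1.756065, 6.415000)
after step 2 (δ=-0.15, a=-1.7): (-3.608154, -14.942280, -1.816661, 6.160000)
after step 3 (δ=-0.11, a=-3.2): (-3.833051, -15.838493, -1.859183, 5.680000)
after step 4 (δ=-0.07, a=3.8): (-4.075364, -16.655309, -1.884073, 6.250000)
after step 5 (δ=-0.09, a=0.2): (-4.364281, -17.547180, -1.919325, 6.280000)

(-4.3643, -17.5472, -1.9193, 6.2800)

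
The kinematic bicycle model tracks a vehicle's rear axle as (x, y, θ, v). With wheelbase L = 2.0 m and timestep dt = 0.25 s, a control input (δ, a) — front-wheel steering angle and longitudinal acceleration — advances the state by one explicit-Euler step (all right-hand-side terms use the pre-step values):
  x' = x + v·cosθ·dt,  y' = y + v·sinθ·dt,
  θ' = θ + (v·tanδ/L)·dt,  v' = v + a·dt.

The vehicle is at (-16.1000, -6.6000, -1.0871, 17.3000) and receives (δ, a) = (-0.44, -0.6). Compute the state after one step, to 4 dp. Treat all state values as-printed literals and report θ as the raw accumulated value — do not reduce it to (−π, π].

(-14.0886, -10.4288, -2.1052, 17.1500)

x' = -16.1000 + 17.3000·cos(-1.0871)·0.25 = -14.0886
y' = -6.6000 + 17.3000·sin(-1.0871)·0.25 = -10.4288
θ' = -1.0871 + (17.3000/2.0)·tan(-0.44)·0.25 = -2.1052
v' = 17.3000 − 0.6000·0.25 = 17.1500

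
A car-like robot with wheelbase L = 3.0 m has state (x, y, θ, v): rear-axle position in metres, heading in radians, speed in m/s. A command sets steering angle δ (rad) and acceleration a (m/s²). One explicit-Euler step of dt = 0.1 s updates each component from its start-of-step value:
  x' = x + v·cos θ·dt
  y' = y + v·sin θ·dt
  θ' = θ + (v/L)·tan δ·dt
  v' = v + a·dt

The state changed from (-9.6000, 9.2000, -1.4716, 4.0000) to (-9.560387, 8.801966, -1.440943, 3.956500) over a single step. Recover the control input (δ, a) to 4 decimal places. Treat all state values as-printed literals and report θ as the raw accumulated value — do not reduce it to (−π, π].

δ = 0.2260, a = -0.4350

a = (v'−v)/dt = (-0.043500)/0.1 = -0.4350
Δθ = θ'−θ = 0.030657;  (v·dt/L) = 4.0000·0.1/3.0 = 0.133333
tan δ = Δθ·L/(v·dt) = 0.229927  →  δ = 0.2260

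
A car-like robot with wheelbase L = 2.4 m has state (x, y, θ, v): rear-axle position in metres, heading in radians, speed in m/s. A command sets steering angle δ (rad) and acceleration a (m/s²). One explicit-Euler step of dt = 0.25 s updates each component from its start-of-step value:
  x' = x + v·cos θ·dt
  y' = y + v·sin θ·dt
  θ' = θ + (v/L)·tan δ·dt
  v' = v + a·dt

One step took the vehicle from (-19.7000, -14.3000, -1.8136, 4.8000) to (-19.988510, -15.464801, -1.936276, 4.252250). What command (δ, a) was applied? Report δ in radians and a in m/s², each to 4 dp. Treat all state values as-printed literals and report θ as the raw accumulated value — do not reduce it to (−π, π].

δ = -0.2406, a = -2.1910

a = (v'−v)/dt = (-0.547750)/0.25 = -2.1910
Δθ = θ'−θ = -0.122676;  (v·dt/L) = 4.8000·0.25/2.4 = 0.500000
tan δ = Δθ·L/(v·dt) = -0.245352  →  δ = -0.2406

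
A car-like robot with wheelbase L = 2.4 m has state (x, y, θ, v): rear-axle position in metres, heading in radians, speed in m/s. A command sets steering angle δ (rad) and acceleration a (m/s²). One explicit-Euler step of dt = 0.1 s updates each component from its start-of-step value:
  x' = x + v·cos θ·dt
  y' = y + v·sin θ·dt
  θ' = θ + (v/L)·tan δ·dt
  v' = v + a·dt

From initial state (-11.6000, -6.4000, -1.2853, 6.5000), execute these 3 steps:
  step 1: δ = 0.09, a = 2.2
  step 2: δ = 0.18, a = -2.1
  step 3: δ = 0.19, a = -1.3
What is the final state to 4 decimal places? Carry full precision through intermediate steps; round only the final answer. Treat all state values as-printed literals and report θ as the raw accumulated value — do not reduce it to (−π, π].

after step 1 (δ=0.09, a=2.2): (-11.416938, -7.023689, -1.260859, 6.720000)
after step 2 (δ=0.18, a=-2.1): (-11.211979, -7.663670, -1.209908, 6.510000)
after step 3 (δ=0.19, a=-1.3): (-10.982107, -8.272735, -1.157741, 6.380000)

(-10.9821, -8.2727, -1.1577, 6.3800)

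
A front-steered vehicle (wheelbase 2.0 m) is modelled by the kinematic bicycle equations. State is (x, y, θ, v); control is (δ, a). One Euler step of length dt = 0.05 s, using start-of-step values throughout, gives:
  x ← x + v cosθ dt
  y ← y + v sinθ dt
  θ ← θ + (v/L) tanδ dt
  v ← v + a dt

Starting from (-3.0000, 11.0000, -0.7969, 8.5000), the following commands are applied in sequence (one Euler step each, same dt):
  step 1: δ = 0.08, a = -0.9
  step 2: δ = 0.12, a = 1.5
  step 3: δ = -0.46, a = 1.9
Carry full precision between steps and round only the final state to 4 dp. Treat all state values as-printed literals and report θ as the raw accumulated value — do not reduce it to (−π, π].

after step 1 (δ=0.08, a=-0.9): (-2.702956, 10.696043, -0.779864, 8.455000)
after step 2 (δ=0.12, a=1.5): (-2.402377, 10.398773, -0.754376, 8.530000)
after step 3 (δ=-0.46, a=1.9): (-2.091587, 10.106691, -0.860031, 8.625000)

(-2.0916, 10.1067, -0.8600, 8.6250)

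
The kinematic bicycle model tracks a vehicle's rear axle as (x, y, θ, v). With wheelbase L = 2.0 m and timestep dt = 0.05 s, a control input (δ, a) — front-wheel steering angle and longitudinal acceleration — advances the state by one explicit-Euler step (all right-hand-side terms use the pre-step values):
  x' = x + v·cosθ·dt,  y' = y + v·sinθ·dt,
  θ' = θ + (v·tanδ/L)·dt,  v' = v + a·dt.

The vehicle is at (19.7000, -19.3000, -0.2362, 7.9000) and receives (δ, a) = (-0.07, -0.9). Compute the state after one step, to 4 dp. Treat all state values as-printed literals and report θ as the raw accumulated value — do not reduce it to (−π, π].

x' = 19.7000 + 7.9000·cos(-0.2362)·0.05 = 20.0840
y' = -19.3000 + 7.9000·sin(-0.2362)·0.05 = -19.3924
θ' = -0.2362 + (7.9000/2.0)·tan(-0.07)·0.05 = -0.2500
v' = 7.9000 − 0.9000·0.05 = 7.8550

(20.0840, -19.3924, -0.2500, 7.8550)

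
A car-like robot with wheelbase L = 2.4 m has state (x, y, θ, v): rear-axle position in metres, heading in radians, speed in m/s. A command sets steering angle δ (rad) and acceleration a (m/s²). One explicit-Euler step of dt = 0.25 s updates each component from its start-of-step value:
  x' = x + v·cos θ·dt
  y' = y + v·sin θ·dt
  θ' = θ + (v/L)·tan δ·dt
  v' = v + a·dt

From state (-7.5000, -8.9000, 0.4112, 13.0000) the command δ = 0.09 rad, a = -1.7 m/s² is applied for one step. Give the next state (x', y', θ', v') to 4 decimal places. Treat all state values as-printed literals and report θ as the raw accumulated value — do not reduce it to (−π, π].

(-4.5209, -7.6009, 0.5334, 12.5750)

x' = -7.5000 + 13.0000·cos(0.4112)·0.25 = -4.5209
y' = -8.9000 + 13.0000·sin(0.4112)·0.25 = -7.6009
θ' = 0.4112 + (13.0000/2.4)·tan(0.09)·0.25 = 0.5334
v' = 13.0000 − 1.7000·0.25 = 12.5750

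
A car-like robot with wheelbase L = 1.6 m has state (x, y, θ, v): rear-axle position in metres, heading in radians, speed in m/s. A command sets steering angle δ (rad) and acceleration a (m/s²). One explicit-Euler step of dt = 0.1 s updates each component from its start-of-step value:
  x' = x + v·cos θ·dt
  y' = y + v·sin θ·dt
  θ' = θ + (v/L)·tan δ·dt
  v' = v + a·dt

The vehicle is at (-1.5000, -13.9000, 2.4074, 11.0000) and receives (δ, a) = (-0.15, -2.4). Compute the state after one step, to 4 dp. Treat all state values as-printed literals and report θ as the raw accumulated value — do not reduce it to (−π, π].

x' = -1.5000 + 11.0000·cos(2.4074)·0.1 = -2.3166
y' = -13.9000 + 11.0000·sin(2.4074)·0.1 = -13.1630
θ' = 2.4074 + (11.0000/1.6)·tan(-0.15)·0.1 = 2.3035
v' = 11.0000 − 2.4000·0.1 = 10.7600

(-2.3166, -13.1630, 2.3035, 10.7600)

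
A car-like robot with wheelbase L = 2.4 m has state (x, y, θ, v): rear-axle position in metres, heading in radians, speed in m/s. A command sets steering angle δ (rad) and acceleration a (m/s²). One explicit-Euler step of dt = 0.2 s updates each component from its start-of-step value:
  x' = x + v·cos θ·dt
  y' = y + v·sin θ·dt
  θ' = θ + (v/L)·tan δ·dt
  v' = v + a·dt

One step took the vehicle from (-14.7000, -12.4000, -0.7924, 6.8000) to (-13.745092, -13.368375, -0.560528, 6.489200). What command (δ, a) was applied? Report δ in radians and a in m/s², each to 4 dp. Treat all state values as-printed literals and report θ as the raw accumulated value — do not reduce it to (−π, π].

a = (v'−v)/dt = (-0.310800)/0.2 = -1.5540
Δθ = θ'−θ = 0.231872;  (v·dt/L) = 6.8000·0.2/2.4 = 0.566667
tan δ = Δθ·L/(v·dt) = 0.409186  →  δ = 0.3884

δ = 0.3884, a = -1.5540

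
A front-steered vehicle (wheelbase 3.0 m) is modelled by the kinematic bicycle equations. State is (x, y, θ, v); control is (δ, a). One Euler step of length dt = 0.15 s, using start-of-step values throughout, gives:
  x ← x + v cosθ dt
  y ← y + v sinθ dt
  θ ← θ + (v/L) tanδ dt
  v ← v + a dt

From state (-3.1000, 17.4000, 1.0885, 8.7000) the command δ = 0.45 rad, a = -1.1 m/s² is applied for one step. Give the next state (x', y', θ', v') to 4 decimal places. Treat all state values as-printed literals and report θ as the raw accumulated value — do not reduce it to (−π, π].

x' = -3.1000 + 8.7000·cos(1.0885)·0.15 = -2.4947
y' = 17.4000 + 8.7000·sin(1.0885)·0.15 = 18.5561
θ' = 1.0885 + (8.7000/3.0)·tan(0.45)·0.15 = 1.2986
v' = 8.7000 − 1.1000·0.15 = 8.5350

(-2.4947, 18.5561, 1.2986, 8.5350)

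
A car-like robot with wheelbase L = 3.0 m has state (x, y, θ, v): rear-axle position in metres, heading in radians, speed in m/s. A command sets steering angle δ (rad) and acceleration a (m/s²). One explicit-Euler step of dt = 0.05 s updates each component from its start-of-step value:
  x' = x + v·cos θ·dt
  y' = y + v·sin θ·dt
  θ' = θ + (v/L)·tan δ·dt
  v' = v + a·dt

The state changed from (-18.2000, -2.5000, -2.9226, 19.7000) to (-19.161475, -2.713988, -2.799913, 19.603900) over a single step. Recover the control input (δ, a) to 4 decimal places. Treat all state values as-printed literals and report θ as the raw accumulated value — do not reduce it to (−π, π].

δ = 0.3576, a = -1.9220

a = (v'−v)/dt = (-0.096100)/0.05 = -1.9220
Δθ = θ'−θ = 0.122687;  (v·dt/L) = 19.7000·0.05/3.0 = 0.328333
tan δ = Δθ·L/(v·dt) = 0.373666  →  δ = 0.3576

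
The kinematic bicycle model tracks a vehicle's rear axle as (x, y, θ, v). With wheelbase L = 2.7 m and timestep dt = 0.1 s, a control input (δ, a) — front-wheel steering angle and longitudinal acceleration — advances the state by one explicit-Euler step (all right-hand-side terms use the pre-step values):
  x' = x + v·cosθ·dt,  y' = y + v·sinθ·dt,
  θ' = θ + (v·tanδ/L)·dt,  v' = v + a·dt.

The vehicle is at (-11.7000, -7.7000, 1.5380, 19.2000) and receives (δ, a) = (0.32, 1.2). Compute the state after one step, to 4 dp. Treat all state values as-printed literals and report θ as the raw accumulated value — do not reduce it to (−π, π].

(-11.6370, -5.7810, 1.7737, 19.3200)

x' = -11.7000 + 19.2000·cos(1.5380)·0.1 = -11.6370
y' = -7.7000 + 19.2000·sin(1.5380)·0.1 = -5.7810
θ' = 1.5380 + (19.2000/2.7)·tan(0.32)·0.1 = 1.7737
v' = 19.2000 + 1.2000·0.1 = 19.3200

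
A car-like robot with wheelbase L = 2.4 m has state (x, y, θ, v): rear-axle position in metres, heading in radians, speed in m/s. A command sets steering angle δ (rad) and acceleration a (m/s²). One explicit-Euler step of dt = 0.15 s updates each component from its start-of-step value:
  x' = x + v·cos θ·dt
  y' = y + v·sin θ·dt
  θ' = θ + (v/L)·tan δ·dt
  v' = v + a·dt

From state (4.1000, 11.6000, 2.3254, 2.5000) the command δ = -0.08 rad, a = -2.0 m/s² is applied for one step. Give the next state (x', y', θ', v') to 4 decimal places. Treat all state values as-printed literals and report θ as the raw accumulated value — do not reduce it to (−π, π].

x' = 4.1000 + 2.5000·cos(2.3254)·0.15 = 3.8431
y' = 11.6000 + 2.5000·sin(2.3254)·0.15 = 11.8732
θ' = 2.3254 + (2.5000/2.4)·tan(-0.08)·0.15 = 2.3129
v' = 2.5000 − 2.0000·0.15 = 2.2000

(3.8431, 11.8732, 2.3129, 2.2000)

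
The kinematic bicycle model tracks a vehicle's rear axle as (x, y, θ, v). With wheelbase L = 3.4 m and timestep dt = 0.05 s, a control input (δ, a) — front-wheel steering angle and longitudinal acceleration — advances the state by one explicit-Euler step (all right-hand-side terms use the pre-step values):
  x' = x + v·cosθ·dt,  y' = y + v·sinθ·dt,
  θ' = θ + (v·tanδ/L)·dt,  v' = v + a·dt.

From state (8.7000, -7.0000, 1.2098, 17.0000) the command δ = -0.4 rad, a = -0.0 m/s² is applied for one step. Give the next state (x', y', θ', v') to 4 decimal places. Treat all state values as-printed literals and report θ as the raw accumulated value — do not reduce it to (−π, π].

x' = 8.7000 + 17.0000·cos(1.2098)·0.05 = 9.0002
y' = -7.0000 + 17.0000·sin(1.2098)·0.05 = -6.2048
θ' = 1.2098 + (17.0000/3.4)·tan(-0.4)·0.05 = 1.1041
v' = 17.0000 + 0.0000·0.05 = 17.0000

(9.0002, -6.2048, 1.1041, 17.0000)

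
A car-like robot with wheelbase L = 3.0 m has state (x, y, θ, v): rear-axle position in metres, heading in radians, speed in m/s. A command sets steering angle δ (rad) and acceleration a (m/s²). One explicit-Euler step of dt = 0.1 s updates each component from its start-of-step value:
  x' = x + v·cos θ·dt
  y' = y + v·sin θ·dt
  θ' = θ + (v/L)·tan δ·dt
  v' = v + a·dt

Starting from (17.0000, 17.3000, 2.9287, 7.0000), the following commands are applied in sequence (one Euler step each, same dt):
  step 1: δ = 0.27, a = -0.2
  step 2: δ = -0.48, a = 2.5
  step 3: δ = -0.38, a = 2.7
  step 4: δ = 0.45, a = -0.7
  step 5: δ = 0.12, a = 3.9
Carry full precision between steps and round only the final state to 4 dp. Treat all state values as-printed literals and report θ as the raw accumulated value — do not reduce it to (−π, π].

(13.5073, 18.1919, 2.9265, 7.8200)

after step 1 (δ=0.27, a=-0.2): (16.315803, 17.447902, 2.993277, 6.980000)
after step 2 (δ=-0.48, a=2.5): (15.625466, 17.551047, 2.872148, 7.230000)
after step 3 (δ=-0.38, a=2.7): (14.928553, 17.743507, 2.775890, 7.500000)
after step 4 (δ=0.45, a=-0.7): (14.228149, 18.011711, 2.896653, 7.430000)
after step 5 (δ=0.12, a=3.9): (13.507326, 18.191887, 2.926517, 7.820000)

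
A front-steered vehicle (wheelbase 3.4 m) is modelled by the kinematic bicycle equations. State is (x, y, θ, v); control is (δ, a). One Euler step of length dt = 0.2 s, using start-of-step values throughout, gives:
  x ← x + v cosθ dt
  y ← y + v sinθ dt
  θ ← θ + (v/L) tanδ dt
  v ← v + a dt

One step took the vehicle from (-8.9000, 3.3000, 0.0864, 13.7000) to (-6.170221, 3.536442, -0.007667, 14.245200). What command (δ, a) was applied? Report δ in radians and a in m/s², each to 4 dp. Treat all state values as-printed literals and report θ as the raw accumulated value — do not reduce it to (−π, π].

δ = -0.1162, a = 2.7260

a = (v'−v)/dt = (0.545200)/0.2 = 2.7260
Δθ = θ'−θ = -0.094067;  (v·dt/L) = 13.7000·0.2/3.4 = 0.805882
tan δ = Δθ·L/(v·dt) = -0.116725  →  δ = -0.1162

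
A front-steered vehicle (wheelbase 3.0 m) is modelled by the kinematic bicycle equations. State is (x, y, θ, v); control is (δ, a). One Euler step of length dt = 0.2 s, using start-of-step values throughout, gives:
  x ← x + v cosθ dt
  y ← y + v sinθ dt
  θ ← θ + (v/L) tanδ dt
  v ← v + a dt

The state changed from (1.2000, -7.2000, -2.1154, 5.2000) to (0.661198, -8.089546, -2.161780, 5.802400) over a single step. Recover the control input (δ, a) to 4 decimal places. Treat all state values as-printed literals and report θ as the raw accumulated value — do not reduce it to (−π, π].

a = (v'−v)/dt = (0.602400)/0.2 = 3.0120
Δθ = θ'−θ = -0.046380;  (v·dt/L) = 5.2000·0.2/3.0 = 0.346667
tan δ = Δθ·L/(v·dt) = -0.133788  →  δ = -0.1330

δ = -0.1330, a = 3.0120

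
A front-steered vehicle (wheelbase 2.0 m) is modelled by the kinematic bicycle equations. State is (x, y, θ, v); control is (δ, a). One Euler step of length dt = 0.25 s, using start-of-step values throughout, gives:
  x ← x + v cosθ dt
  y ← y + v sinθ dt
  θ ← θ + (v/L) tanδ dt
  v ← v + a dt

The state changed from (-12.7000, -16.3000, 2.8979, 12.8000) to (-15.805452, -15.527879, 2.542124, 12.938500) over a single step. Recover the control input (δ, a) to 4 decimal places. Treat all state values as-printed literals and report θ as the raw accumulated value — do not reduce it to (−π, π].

δ = -0.2188, a = 0.5540

a = (v'−v)/dt = (0.138500)/0.25 = 0.5540
Δθ = θ'−θ = -0.355776;  (v·dt/L) = 12.8000·0.25/2.0 = 1.600000
tan δ = Δθ·L/(v·dt) = -0.222360  →  δ = -0.2188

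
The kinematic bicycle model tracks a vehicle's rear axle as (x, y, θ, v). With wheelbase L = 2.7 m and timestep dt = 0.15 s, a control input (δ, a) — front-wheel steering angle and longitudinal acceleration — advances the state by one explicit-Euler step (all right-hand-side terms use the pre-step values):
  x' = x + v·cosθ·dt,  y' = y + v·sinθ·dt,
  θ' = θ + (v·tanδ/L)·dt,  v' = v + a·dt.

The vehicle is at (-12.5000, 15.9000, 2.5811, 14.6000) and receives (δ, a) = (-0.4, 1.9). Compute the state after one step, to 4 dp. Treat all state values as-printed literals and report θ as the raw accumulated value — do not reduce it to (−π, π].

(-14.3549, 17.0642, 2.2382, 14.8850)

x' = -12.5000 + 14.6000·cos(2.5811)·0.15 = -14.3549
y' = 15.9000 + 14.6000·sin(2.5811)·0.15 = 17.0642
θ' = 2.5811 + (14.6000/2.7)·tan(-0.4)·0.15 = 2.2382
v' = 14.6000 + 1.9000·0.15 = 14.8850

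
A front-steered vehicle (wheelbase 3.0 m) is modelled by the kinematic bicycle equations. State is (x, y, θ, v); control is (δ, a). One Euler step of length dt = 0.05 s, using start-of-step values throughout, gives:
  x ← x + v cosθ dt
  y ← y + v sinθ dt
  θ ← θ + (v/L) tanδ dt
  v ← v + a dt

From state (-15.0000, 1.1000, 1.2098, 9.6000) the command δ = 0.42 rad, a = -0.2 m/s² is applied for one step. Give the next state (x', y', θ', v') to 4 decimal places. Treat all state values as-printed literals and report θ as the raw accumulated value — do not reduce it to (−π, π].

(-14.8305, 1.5491, 1.2813, 9.5900)

x' = -15.0000 + 9.6000·cos(1.2098)·0.05 = -14.8305
y' = 1.1000 + 9.6000·sin(1.2098)·0.05 = 1.5491
θ' = 1.2098 + (9.6000/3.0)·tan(0.42)·0.05 = 1.2813
v' = 9.6000 − 0.2000·0.05 = 9.5900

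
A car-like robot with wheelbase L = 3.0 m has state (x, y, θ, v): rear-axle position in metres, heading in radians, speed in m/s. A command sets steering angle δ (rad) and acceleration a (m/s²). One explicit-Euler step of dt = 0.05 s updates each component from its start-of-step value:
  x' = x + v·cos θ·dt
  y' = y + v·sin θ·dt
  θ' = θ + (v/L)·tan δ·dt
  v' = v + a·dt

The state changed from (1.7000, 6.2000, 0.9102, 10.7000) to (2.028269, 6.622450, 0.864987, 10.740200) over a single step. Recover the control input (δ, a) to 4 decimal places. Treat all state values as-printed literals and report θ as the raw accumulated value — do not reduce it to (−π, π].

δ = -0.2483, a = 0.8040

a = (v'−v)/dt = (0.040200)/0.05 = 0.8040
Δθ = θ'−θ = -0.045213;  (v·dt/L) = 10.7000·0.05/3.0 = 0.178333
tan δ = Δθ·L/(v·dt) = -0.253531  →  δ = -0.2483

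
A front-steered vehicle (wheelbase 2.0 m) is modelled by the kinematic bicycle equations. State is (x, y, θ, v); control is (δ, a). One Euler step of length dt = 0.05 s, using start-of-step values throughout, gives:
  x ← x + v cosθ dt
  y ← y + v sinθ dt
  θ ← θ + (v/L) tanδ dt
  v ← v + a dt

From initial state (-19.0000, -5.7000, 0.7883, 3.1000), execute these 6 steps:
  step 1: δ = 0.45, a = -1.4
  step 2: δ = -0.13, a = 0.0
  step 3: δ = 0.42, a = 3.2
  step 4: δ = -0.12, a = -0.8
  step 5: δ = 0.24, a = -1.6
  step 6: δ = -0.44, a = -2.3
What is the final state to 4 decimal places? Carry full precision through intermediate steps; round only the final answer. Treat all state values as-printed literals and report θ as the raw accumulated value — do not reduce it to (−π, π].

after step 1 (δ=0.45, a=-1.4): (-18.890717, -5.590081, 0.825737, 3.030000)
after step 2 (δ=-0.13, a=0.0): (-18.787998, -5.478721, 0.815833, 3.030000)
after step 3 (δ=0.42, a=3.2): (-18.684180, -5.368384, 0.849661, 3.190000)
after step 4 (δ=-0.12, a=-0.8): (-18.578873, -5.248591, 0.840045, 3.150000)
after step 5 (δ=0.24, a=-1.6): (-18.473752, -5.131305, 0.859317, 3.070000)
after step 6 (δ=-0.44, a=-2.3): (-18.373524, -5.015044, 0.823184, 2.955000)

(-18.3735, -5.0150, 0.8232, 2.9550)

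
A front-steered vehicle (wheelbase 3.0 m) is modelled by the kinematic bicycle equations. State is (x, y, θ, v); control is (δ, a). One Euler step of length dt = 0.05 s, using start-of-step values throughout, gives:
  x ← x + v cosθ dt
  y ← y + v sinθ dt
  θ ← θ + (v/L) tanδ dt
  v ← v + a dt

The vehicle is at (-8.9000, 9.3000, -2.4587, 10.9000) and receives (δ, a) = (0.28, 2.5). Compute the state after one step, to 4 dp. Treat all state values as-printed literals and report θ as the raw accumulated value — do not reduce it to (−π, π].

(-9.3228, 8.9561, -2.4065, 11.0250)

x' = -8.9000 + 10.9000·cos(-2.4587)·0.05 = -9.3228
y' = 9.3000 + 10.9000·sin(-2.4587)·0.05 = 8.9561
θ' = -2.4587 + (10.9000/3.0)·tan(0.28)·0.05 = -2.4065
v' = 10.9000 + 2.5000·0.05 = 11.0250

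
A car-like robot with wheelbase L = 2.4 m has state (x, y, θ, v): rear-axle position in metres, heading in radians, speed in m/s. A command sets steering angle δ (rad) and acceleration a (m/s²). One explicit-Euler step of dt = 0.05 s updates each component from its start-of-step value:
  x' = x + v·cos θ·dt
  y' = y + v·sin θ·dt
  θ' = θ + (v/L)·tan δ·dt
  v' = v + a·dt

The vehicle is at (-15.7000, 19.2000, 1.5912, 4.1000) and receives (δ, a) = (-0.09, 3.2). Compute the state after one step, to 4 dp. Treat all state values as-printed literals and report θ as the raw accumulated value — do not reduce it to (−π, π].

(-15.7042, 19.4050, 1.5835, 4.2600)

x' = -15.7000 + 4.1000·cos(1.5912)·0.05 = -15.7042
y' = 19.2000 + 4.1000·sin(1.5912)·0.05 = 19.4050
θ' = 1.5912 + (4.1000/2.4)·tan(-0.09)·0.05 = 1.5835
v' = 4.1000 + 3.2000·0.05 = 4.2600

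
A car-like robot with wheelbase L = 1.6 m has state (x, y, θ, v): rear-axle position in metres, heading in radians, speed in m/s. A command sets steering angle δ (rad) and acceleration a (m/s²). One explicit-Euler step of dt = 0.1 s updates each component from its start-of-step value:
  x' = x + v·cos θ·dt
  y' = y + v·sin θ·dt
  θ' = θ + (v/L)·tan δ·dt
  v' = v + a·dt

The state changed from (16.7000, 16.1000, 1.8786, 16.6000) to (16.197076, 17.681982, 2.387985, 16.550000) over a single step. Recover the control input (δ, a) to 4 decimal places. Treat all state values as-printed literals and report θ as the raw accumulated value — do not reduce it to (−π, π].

a = (v'−v)/dt = (-0.050000)/0.1 = -0.5000
Δθ = θ'−θ = 0.509385;  (v·dt/L) = 16.6000·0.1/1.6 = 1.037500
tan δ = Δθ·L/(v·dt) = 0.490973  →  δ = 0.4564

δ = 0.4564, a = -0.5000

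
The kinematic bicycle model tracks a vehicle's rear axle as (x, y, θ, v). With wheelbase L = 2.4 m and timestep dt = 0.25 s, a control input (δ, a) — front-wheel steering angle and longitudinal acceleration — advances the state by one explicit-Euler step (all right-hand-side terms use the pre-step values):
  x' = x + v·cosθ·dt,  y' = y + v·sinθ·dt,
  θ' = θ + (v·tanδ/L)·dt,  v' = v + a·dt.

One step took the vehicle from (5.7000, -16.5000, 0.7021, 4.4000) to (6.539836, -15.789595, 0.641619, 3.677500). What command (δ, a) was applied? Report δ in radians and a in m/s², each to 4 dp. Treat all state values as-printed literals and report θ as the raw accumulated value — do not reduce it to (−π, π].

δ = -0.1312, a = -2.8900

a = (v'−v)/dt = (-0.722500)/0.25 = -2.8900
Δθ = θ'−θ = -0.060481;  (v·dt/L) = 4.4000·0.25/2.4 = 0.458333
tan δ = Δθ·L/(v·dt) = -0.131959  →  δ = -0.1312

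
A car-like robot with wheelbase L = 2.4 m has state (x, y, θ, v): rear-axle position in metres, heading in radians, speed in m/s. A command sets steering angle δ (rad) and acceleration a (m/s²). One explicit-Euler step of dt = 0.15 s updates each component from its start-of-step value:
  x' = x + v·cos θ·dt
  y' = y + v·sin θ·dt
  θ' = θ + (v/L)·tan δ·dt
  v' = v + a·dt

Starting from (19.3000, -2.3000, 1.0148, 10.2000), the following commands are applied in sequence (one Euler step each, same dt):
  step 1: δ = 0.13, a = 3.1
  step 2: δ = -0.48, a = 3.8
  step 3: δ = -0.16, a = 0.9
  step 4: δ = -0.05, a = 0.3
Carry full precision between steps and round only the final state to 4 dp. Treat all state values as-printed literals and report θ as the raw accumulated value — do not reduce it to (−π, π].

(23.4378, 2.5895, 0.6022, 11.4150)

after step 1 (δ=0.13, a=3.1): (20.107518, -1.000456, 1.098145, 10.665000)
after step 2 (δ=-0.48, a=3.8): (20.835802, 0.423904, 0.751125, 11.235000)
after step 3 (δ=-0.16, a=0.9): (22.067587, 1.574023, 0.637807, 11.370000)
after step 4 (δ=-0.05, a=0.3): (23.437792, 2.589537, 0.602246, 11.415000)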